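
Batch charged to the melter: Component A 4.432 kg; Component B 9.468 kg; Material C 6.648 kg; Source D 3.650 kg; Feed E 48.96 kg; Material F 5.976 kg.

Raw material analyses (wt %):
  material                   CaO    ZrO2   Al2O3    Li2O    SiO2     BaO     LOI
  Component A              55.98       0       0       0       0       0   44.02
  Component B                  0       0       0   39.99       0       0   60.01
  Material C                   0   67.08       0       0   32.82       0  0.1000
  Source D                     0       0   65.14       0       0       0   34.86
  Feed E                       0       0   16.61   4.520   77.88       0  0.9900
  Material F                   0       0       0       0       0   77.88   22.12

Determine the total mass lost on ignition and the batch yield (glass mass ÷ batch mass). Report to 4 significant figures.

LOI loss = 10.72 kg; glass = 68.42 kg; yield = 86.46%

Full precision is carried from start to finish — intermediates appear, with 4-significant-figure rounding, when written out; every reported result sees exactly one rounding; the derived quantities are rebuilt in full float precision (ignition loss, glass mass, the yield, six oxide percentages, the totals) using the weight values per 68.42 kg of glass, as set out in problem or answer.
LOI of each material in turn:
  Component A: 4.432 × 0.4402 = 1.951 kg
  Component B: 9.468 × 0.6001 = 5.682 kg
  Material C: 6.648 × 0.001000 = 0.006648 kg
  Source D: 3.650 × 0.3486 = 1.272 kg
  Feed E: 48.96 × 0.009900 = 0.4847 kg
  Material F: 5.976 × 0.2212 = 1.322 kg
Total LOI = 10.72 kg
Glass = batch − LOI = 79.13 − 10.72 = 68.42 kg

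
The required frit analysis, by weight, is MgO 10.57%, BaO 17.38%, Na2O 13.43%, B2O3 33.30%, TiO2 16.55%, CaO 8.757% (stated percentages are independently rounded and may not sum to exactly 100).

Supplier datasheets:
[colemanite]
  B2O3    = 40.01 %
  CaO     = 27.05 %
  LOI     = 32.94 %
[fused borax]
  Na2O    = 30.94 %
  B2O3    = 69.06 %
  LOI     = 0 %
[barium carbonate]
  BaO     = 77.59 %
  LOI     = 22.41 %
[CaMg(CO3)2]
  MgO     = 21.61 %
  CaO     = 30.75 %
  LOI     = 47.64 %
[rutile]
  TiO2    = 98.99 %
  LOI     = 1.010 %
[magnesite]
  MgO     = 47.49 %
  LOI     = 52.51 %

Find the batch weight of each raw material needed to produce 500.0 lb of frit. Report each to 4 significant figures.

Batch per 500.0 lb frit:
  colemanite: 41.53 lb
  fused borax: 217.0 lb
  barium carbonate: 112.0 lb
  CaMg(CO3)2: 105.9 lb
  rutile: 83.59 lb
  magnesite: 63.12 lb
Total batch = 623.1 lb; LOI loss = 123.2 lb; yield = 80.23%

Every computation holds full float precision from start to finish — the intermediate values are displayed (rounded to 4 significant digits) alongside each step; each reported result undergoes a single rounding — the derived quantities, which include totals, the six compositions, yield, net glass mass, ignition loss, are rebuilt in full float precision, precisely as stated by question or answer, starting from the weights per 500.0 lb of glass.
The oxide mass targets at 500.0 lb frit:
  MgO: 10.57% × 500.0 = 52.85 lb
  BaO: 17.38% × 500.0 = 86.90 lb
  Na2O: 13.43% × 500.0 = 67.15 lb
  B2O3: 33.30% × 500.0 = 166.5 lb
  TiO2: 16.55% × 500.0 = 82.75 lb
  CaO: 8.757% × 500.0 = 43.78 lb
Checking each oxide sum using the reported weights, at the basis given (each sum matches its target mass given rounding of the digits):
  MgO: 105.9·0.2161 + 63.12·0.4749 = 52.86 lb (target 52.85 lb)
  BaO: 112.0·0.7759 = 86.90 lb (target 86.90 lb)
  Na2O: 217.0·0.3094 = 67.14 lb (target 67.15 lb)
  B2O3: 41.53·0.4001 + 217.0·0.6906 = 166.5 lb (target 166.5 lb)
  TiO2: 83.59·0.9899 = 82.75 lb (target 82.75 lb)
  CaO: 41.53·0.2705 + 105.9·0.3075 = 43.80 lb (target 43.78 lb)
Consistency of the glass mass: total batch − LOI = 499.9 lb (the targets, summed, come to 499.9 lb; with the basis standing at 500.0 lb — gaps are rounding artifacts).
Total batch = Σ batch = 623.1 lb; LOI removed, Σ of batch·LOI: 123.2 lb; yield, glass over the total, = 80.23%.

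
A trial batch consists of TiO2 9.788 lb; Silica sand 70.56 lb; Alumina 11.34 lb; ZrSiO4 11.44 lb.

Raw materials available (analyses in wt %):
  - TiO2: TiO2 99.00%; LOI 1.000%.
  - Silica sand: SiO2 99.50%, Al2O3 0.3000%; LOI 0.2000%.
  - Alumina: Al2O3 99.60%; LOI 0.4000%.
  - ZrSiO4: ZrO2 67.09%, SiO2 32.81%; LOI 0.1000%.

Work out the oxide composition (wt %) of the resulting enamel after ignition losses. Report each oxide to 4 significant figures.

Glass mass = 102.8 lb (batch 103.1 − LOI 0.2958).
Composition: ZrO2 7.464%, SiO2 71.92%, TiO2 9.423%, Al2O3 11.19%

All internal work runs at full float precision in all steps — the intermediate values are shown, rounded to 4 significant digits, when written out; each reported value sees exactly one rounding — the derived quantities (yield, the four compositions, the totals, LOI, glass mass) are carried in exact precision from the batch weights for 102.8 lb of glass as set out in the question or the answer.
Oxide-by-oxide delivered mass:
  ZrO2: 11.44·0.6709 = 7.675 lb
  SiO2: 70.56·0.9950 + 11.44·0.3281 = 73.96 lb
  TiO2: 9.788·0.9900 = 9.690 lb
  Al2O3: 70.56·0.003000 + 11.34·0.9960 = 11.51 lb
LOI: 9.788·0.01000 + 70.56·0.002000 + 11.34·0.004000 + 11.44·0.001000 = 0.2958 lb
Glass mass = batch − LOI = 103.1 − 0.2958 = 102.8 lb (consistent with Σ oxide mass)
wt % = oxide mass / glass mass × 100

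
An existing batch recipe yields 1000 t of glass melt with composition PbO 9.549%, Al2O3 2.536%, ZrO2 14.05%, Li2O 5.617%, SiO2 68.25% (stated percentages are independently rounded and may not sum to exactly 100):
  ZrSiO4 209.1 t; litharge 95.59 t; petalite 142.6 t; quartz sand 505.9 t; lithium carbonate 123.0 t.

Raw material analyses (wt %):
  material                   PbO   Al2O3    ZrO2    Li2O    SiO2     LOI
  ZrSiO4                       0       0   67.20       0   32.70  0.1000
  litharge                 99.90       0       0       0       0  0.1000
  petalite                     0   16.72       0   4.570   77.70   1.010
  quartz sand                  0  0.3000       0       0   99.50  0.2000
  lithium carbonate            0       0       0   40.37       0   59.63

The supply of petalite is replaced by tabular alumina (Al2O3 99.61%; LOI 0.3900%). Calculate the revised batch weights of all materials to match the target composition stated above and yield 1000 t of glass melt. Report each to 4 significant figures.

Revised batch per 1000 t glass melt:
  ZrSiO4: 209.1 t
  litharge: 95.59 t
  tabular alumina: 23.60 t
  quartz sand: 617.2 t
  lithium carbonate: 139.1 t
Total batch = 1085 t; LOI loss = 84.58 t

Each numeric step runs at full precision at all times. Values along the way are displayed rounded to 4 significant figures across the worked steps — each reported number is rounded just once. The derived quantities (five oxide percentages, the yield, glass mass, LOI, totals) are recomputed from the batch weights per 1000 t of glass in full float precision precisely as stated by the question or the answer.
Target masses of each oxide per 1000 t glass melt:
  PbO: 9.549% × 1000 = 95.49 t
  Al2O3: 2.536% × 1000 = 25.36 t
  ZrO2: 14.05% × 1000 = 140.5 t
  Li2O: 5.617% × 1000 = 56.17 t
  SiO2: 68.25% × 1000 = 682.5 t
Sums-versus-targets review with the batch weights as given, at the basis given (delivered sums recover each target exact up to rounding of places):
  PbO: 95.59·0.9990 = 95.49 t (target 95.49 t)
  Al2O3: 23.60·0.9961 + 617.2·0.003000 = 25.36 t (target 25.36 t)
  ZrO2: 209.1·0.6720 = 140.5 t (target 140.5 t)
  Li2O: 139.1·0.4037 = 56.15 t (target 56.17 t)
  SiO2: 209.1·0.3270 + 617.2·0.9950 = 682.5 t (target 682.5 t)
Glass-mass sanity pass: the batch minus its LOI: 1000 t (oxide target masses add up to 1000 t; basis as stated: 1000 t — differing by rounding only).
Summing the batch: Σ batch = 1085 t; Σ batch·LOI gives LOI loss = 84.58 t; yield = glass ÷ total batch = 92.20%.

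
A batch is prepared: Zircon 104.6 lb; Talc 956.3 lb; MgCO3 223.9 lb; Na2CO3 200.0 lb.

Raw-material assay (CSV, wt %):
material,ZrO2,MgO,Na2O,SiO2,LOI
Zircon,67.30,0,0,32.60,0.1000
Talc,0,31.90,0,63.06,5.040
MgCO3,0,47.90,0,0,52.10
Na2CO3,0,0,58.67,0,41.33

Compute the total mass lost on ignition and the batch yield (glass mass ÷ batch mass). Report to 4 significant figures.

All internal work holds full precision in all steps. The intermediate values are printed rounded off to 4 significant figures between the steps. Each reported result includes exactly one rounding — the derived quantities, which include glass mass, the yield, ignition loss, four oxide percentages, the totals, are carried at exact precision, as they appear in the question or the answer, from the weighed amounts at 1237 lb of glass.
Each material's LOI contribution:
  Zircon: 104.6 × 0.001000 = 0.1046 lb
  Talc: 956.3 × 0.05040 = 48.20 lb
  MgCO3: 223.9 × 0.5210 = 116.7 lb
  Na2CO3: 200.0 × 0.4133 = 82.66 lb
Total LOI = 247.6 lb
Glass = batch − LOI = 1485 − 247.6 = 1237 lb

LOI loss = 247.6 lb; glass = 1237 lb; yield = 83.32%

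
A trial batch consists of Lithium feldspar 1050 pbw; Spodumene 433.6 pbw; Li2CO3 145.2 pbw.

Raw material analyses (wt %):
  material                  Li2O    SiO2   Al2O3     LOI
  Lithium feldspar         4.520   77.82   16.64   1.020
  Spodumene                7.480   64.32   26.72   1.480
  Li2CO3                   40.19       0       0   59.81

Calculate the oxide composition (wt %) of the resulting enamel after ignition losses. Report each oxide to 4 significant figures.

Glass mass = 1525 pbw (batch 1629 − LOI 104.0).
Composition: Li2O 9.067%, SiO2 71.88%, Al2O3 19.06%

The intermediate values appear, rounded to four significant digits, as written; the working math maintains exact precision in all steps. Each reported value takes just one rounding; derived quantities, including the three compositions, ignition loss, the yield, glass mass, the totals, are computed from the batch weights per 1525 pbw of glass in exact precision as written in either problem or answer.
Mass of each oxide from the mix:
  Li2O: 1050·0.04520 + 433.6·0.07480 + 145.2·0.4019 = 138.2 pbw
  SiO2: 1050·0.7782 + 433.6·0.6432 = 1096 pbw
  Al2O3: 1050·0.1664 + 433.6·0.2672 = 290.6 pbw
LOI: 1050·0.01020 + 433.6·0.01480 + 145.2·0.5981 = 104.0 pbw
The glass mass, total less LOI, = 1629 − 104.0 = 1525 pbw (consistent with Σ oxide mass)
oxide / glass × 100 gives the wt %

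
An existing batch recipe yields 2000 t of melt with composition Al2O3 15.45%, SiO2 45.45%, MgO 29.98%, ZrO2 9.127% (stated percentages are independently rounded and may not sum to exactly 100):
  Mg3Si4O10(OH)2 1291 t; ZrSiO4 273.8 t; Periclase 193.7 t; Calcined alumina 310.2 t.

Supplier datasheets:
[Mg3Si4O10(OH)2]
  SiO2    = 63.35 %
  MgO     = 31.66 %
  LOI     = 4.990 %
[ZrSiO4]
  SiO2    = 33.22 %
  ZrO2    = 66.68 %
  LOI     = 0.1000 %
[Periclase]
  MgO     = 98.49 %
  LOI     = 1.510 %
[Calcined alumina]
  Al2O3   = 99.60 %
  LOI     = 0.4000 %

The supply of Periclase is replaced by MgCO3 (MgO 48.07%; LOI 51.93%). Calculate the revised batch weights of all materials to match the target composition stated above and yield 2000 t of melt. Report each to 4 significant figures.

Revised batch per 2000 t melt:
  Mg3Si4O10(OH)2: 1291 t
  ZrSiO4: 273.8 t
  MgCO3: 396.8 t
  Calcined alumina: 310.2 t
Total batch = 2272 t; LOI loss = 272.0 t

The working math keeps full precision through every step. In-progress results are displayed, with 4-significant-digit rounding, across the worked steps — each reported figure is rounded once only. All derived quantities, which include the four compositions, glass mass, the yield, totals, LOI, are re-derived at full precision, precisely as stated by either problem or answer, starting from the weights on 2000 t of glass.
Target oxide masses per 2000 t melt:
  Al2O3: 15.45% × 2000 = 309.0 t
  SiO2: 45.45% × 2000 = 909.0 t
  MgO: 29.98% × 2000 = 599.6 t
  ZrO2: 9.127% × 2000 = 182.5 t
Sums-versus-targets review on the weights just shown, on the stated basis (delivered sums recover each target exact up to rounding of places):
  Al2O3: 310.2·0.9960 = 309.0 t (target 309.0 t)
  SiO2: 1291·0.6335 + 273.8·0.3322 = 908.8 t (target 909.0 t)
  MgO: 1291·0.3166 + 396.8·0.4807 = 599.5 t (target 599.6 t)
  ZrO2: 273.8·0.6668 = 182.6 t (target 182.5 t)
Consistency of the glass mass: the batch minus its LOI: 2000 t (summing oxide targets gives 2000 t; the stated basis being 2000 t — differing by rounding only).
Batch grand total — Σ batch = 2272 t; loss to ignition Σ batch·LOI = 272.0 t; yield, glass over the total, = 88.03%.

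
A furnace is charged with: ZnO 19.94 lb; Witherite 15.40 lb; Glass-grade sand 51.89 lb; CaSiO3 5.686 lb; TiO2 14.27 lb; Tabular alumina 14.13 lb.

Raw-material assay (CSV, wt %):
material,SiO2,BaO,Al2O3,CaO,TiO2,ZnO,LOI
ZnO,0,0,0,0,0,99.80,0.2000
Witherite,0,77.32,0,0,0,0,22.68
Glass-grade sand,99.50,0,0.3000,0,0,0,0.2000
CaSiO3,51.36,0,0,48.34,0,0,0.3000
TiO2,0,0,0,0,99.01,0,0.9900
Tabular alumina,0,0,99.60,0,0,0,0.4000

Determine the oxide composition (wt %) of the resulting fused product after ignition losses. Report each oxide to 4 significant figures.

Glass mass = 117.5 lb (batch 121.3 − LOI 3.851).
Composition: SiO2 46.44%, BaO 10.14%, Al2O3 12.11%, CaO 2.340%, TiO2 12.03%, ZnO 16.94%

All arithmetic keeps exact precision at every stage. Values along the way are printed, rounded to four significant figures, between the steps — a single rounding completes every reported number. All derived quantities (the six compositions, ignition loss, net glass mass, yield, the totals) are recomputed in full precision from the batch weights per 117.5 lb of glass, as written in question or answer.
Mass of each oxide from the mix:
  SiO2: 51.89·0.9950 + 5.686·0.5136 = 54.55 lb
  BaO: 15.40·0.7732 = 11.91 lb
  Al2O3: 51.89·0.003000 + 14.13·0.9960 = 14.23 lb
  CaO: 5.686·0.4834 = 2.749 lb
  TiO2: 14.27·0.9901 = 14.13 lb
  ZnO: 19.94·0.9980 = 19.90 lb
LOI: 19.94·0.002000 + 15.40·0.2268 + 51.89·0.002000 + 5.686·0.003000 + 14.27·0.009900 + 14.13·0.004000 = 3.851 lb
Resulting glass, batch − LOI: 121.3 − 3.851 = 117.5 lb (matching Σ of the oxides)
wt % = 100 × oxide mass / glass mass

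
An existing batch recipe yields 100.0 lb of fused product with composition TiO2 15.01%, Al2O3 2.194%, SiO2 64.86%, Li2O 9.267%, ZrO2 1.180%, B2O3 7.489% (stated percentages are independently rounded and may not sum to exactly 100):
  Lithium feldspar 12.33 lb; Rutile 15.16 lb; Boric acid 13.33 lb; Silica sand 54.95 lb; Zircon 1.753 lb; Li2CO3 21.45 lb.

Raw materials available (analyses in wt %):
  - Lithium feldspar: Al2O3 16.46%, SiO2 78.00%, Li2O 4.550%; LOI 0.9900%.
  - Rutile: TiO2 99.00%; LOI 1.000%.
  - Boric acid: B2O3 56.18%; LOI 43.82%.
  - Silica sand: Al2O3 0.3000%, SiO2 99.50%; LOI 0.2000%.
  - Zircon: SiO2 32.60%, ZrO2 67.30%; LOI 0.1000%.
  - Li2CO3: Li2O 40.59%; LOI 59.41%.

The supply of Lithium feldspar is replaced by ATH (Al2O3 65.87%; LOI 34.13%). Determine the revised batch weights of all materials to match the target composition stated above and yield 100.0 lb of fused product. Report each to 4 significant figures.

Revised batch per 100.0 lb fused product:
  ATH: 3.037 lb
  Rutile: 15.16 lb
  Boric acid: 13.33 lb
  Silica sand: 64.61 lb
  Zircon: 1.753 lb
  Li2CO3: 22.83 lb
Total batch = 120.7 lb; LOI loss = 20.72 lb

Mid-chain values are displayed, rounded to 4 significant digits, on the page — full precision is maintained in every operation; a single rounding produces each reported number; the derived quantities (totals, ignition loss, glass mass, six oxide percentages, the yield) are carried from the weighed amounts on 100.0 lb of glass at full precision as quoted within question or answer.
Per-oxide target masses for 100.0 lb fused product:
  TiO2: 15.01% × 100.0 = 15.01 lb
  Al2O3: 2.194% × 100.0 = 2.194 lb
  SiO2: 64.86% × 100.0 = 64.86 lb
  Li2O: 9.267% × 100.0 = 9.267 lb
  ZrO2: 1.180% × 100.0 = 1.180 lb
  B2O3: 7.489% × 100.0 = 7.489 lb
A balance pass over the oxides, with the batch weights as given, on the stated basis (every target is met by its sum once rounding is allowed for):
  TiO2: 15.16·0.9900 = 15.01 lb (target 15.01 lb)
  Al2O3: 3.037·0.6587 + 64.61·0.003000 = 2.194 lb (target 2.194 lb)
  SiO2: 64.61·0.9950 + 1.753·0.3260 = 64.86 lb (target 64.86 lb)
  Li2O: 22.83·0.4059 = 9.267 lb (target 9.267 lb)
  ZrO2: 1.753·0.6730 = 1.180 lb (target 1.180 lb)
  B2O3: 13.33·0.5618 = 7.489 lb (target 7.489 lb)
The glass-mass cross-check: Σ batch − LOI loss = 100.0 lb (the Σ of target masses is 100.0 lb; stated basis 100.0 lb — rounding explains the deltas).
Summing the batch: Σ batch = 120.7 lb; LOI removed, Σ of batch·LOI: 20.72 lb; as yield: glass ÷ batch → 82.83%.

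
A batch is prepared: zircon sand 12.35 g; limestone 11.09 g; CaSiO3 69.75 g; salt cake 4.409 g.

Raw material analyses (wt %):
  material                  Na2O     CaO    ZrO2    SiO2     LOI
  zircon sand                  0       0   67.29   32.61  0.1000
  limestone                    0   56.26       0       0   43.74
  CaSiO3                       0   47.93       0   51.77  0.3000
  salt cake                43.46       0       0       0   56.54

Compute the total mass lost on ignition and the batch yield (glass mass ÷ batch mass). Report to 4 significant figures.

LOI loss = 7.565 g; glass = 90.03 g; yield = 92.25%

Values along the way are printed with 4-significant-figure rounding at each printed step. Each numeric step holds full float precision from start to finish. Every reported result takes just one rounding. All derived quantities, including totals, the four compositions, ignition loss, yield, glass mass, are computed from the batch weights per 90.03 g of glass in full precision, as they appear in problem or answer.
Per-material ignition loss:
  zircon sand: 12.35 × 0.001000 = 0.01235 g
  limestone: 11.09 × 0.4374 = 4.851 g
  CaSiO3: 69.75 × 0.003000 = 0.2092 g
  salt cake: 4.409 × 0.5654 = 2.493 g
Total LOI = 7.565 g
Glass = batch − LOI = 97.60 − 7.565 = 90.03 g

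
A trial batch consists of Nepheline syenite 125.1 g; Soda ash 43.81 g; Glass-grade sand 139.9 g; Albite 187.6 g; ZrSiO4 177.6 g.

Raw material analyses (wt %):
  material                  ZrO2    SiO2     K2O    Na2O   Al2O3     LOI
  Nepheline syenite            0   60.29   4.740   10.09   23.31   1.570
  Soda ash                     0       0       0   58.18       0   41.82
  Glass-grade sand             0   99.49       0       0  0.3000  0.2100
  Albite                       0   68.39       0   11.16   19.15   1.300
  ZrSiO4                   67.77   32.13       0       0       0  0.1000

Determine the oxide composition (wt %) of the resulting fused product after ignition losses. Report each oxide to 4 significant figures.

Glass mass = 650.8 g (batch 674.0 − LOI 23.20).
Composition: ZrO2 18.49%, SiO2 61.46%, K2O 0.9111%, Na2O 9.073%, Al2O3 10.07%

The intermediate values are printed, rounded to 4 significant figures, at each printed step — all internal work runs at exact precision from start to finish. A single rounding finalizes each reported number. All derived quantities, which include net glass mass, the yield, totals, the five compositions, LOI, are rebuilt at full float precision, exactly as shown in the question or the answer, starting from the weights for 650.8 g of glass.
What the batch supplies per oxide:
  ZrO2: 177.6·0.6777 = 120.4 g
  SiO2: 125.1·0.6029 + 139.9·0.9949 + 187.6·0.6839 + 177.6·0.3213 = 400.0 g
  K2O: 125.1·0.04740 = 5.930 g
  Na2O: 125.1·0.1009 + 43.81·0.5818 + 187.6·0.1116 = 59.05 g
  Al2O3: 125.1·0.2331 + 139.9·0.003000 + 187.6·0.1915 = 65.51 g
LOI: 125.1·0.01570 + 43.81·0.4182 + 139.9·0.002100 + 187.6·0.01300 + 177.6·0.001000 = 23.20 g
Net of LOI, the glass mass = 674.0 − 23.20 = 650.8 g (= the summed oxide contributions)
each wt % is 100 × oxide ÷ glass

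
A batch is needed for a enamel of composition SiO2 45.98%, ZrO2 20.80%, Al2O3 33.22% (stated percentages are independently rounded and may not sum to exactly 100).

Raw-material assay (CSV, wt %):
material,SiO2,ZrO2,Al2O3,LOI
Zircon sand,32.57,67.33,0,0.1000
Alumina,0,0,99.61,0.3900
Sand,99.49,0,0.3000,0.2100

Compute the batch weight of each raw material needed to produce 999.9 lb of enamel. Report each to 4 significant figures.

Batch per 999.9 lb enamel:
  Zircon sand: 308.9 lb
  Alumina: 332.4 lb
  Sand: 361.0 lb
Total batch = 1002 lb; LOI loss = 2.363 lb; yield = 99.76%

All arithmetic runs at full precision at every stage — intermediates are printed rounded to four significant digits on the page. A single rounding finalizes every reported number; all derived quantities (the yield, the totals, the three compositions, LOI, glass mass) are computed from the batch weights for 999.9 lb of glass at exact precision exactly as printed in question or answer.
Target oxide masses per 999.9 lb enamel:
  SiO2: 45.98% × 999.9 = 459.8 lb
  ZrO2: 20.80% × 999.9 = 208.0 lb
  Al2O3: 33.22% × 999.9 = 332.2 lb
Sums-versus-targets review with the batch weights as given, on the stated basis (target by target, the sums agree exact up to rounding of places):
  SiO2: 308.9·0.3257 + 361.0·0.9949 = 459.8 lb (target 459.8 lb)
  ZrO2: 308.9·0.6733 = 208.0 lb (target 208.0 lb)
  Al2O3: 332.4·0.9961 + 361.0·0.003000 = 332.2 lb (target 332.2 lb)
The glass-mass cross-check: Σ batch − LOI loss = 999.9 lb (oxide target masses add up to 999.9 lb; versus the stated basis of 999.9 lb — gaps are rounding artifacts).
Total batch = Σ batch = 1002 lb; ignition loss, Σ(batch × LOI) = 2.363 lb; the yield ratio, glass ÷ batch: 99.76%.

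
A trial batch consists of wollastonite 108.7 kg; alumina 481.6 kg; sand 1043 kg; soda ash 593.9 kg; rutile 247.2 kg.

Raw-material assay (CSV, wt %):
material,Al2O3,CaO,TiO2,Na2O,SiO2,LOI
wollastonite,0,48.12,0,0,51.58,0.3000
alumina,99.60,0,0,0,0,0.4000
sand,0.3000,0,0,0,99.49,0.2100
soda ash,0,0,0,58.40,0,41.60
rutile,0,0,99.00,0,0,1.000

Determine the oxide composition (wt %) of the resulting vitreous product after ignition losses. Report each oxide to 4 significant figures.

Glass mass = 2220 kg (batch 2474 − LOI 254.0).
Composition: Al2O3 21.74%, CaO 2.356%, TiO2 11.02%, Na2O 15.62%, SiO2 49.26%

The intermediate values appear (rounded to four significant figures) on the page — every computation carries full float precision through every step; exactly one rounding is applied to each reported figure; derived quantities, which include the yield, five oxide percentages, ignition loss, net glass mass, totals, are recomputed in exact precision, precisely as stated by the problem or answer text, starting from the weights on 2220 kg of glass.
Mass of each oxide from the mix:
  Al2O3: 481.6·0.9960 + 1043·0.003000 = 482.8 kg
  CaO: 108.7·0.4812 = 52.31 kg
  TiO2: 247.2·0.9900 = 244.7 kg
  Na2O: 593.9·0.5840 = 346.8 kg
  SiO2: 108.7·0.5158 + 1043·0.9949 = 1094 kg
LOI: 108.7·0.003000 + 481.6·0.004000 + 1043·0.002100 + 593.9·0.4160 + 247.2·0.01000 = 254.0 kg
batch − LOI leaves glass = 2474 − 254.0 = 2220 kg (equal to the oxide-mass sum)
wt % = 100 × oxide mass / glass mass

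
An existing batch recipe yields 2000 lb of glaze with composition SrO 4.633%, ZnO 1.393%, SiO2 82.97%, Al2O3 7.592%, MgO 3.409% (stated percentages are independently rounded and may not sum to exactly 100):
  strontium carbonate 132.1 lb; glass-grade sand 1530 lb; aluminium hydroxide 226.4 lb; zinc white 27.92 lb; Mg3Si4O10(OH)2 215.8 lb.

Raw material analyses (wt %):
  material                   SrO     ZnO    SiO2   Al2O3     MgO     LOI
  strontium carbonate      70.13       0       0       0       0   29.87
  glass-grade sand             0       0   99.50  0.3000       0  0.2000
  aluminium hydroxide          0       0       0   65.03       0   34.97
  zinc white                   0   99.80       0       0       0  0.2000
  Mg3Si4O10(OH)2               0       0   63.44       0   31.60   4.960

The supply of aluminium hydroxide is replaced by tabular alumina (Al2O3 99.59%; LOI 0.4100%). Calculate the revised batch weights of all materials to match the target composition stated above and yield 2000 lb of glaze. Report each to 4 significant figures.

Revised batch per 2000 lb glaze:
  strontium carbonate: 132.1 lb
  glass-grade sand: 1530 lb
  tabular alumina: 147.9 lb
  zinc white: 27.92 lb
  Mg3Si4O10(OH)2: 215.8 lb
Total batch = 2054 lb; LOI loss = 53.88 lb

Every computation keeps exact precision in all steps — the intermediate values are printed, rounded to four significant digits, on the page. Exactly one rounding goes into every reported result. The derived quantities are re-derived in full float precision (five oxide percentages, ignition loss, the totals, the yield, net glass mass) using the weight values on 2000 lb of glass, exactly as shown in question or answer.
Per-oxide target masses for 2000 lb glaze:
  SrO: 4.633% × 2000 = 92.66 lb
  ZnO: 1.393% × 2000 = 27.86 lb
  SiO2: 82.97% × 2000 = 1659 lb
  Al2O3: 7.592% × 2000 = 151.8 lb
  MgO: 3.409% × 2000 = 68.18 lb
Verifying the oxide balance using the reported weights, for the quoted basis mass (oxide sums agree with the targets up to rounding of the answer):
  SrO: 132.1·0.7013 = 92.64 lb (target 92.66 lb)
  ZnO: 27.92·0.9980 = 27.86 lb (target 27.86 lb)
  SiO2: 1530·0.9950 + 215.8·0.6344 = 1659 lb (target 1659 lb)
  Al2O3: 1530·0.003000 + 147.9·0.9959 = 151.9 lb (target 151.8 lb)
  MgO: 215.8·0.3160 = 68.19 lb (target 68.18 lb)
Auditing the glass mass value: Σ batch − LOI loss = 2000 lb (targets for the oxides total 2000 lb; stated basis 2000 lb — differing by rounding only).
Total batch = Σ batch = 2054 lb; loss to ignition Σ batch·LOI = 53.88 lb; yield = glass ÷ total batch = 97.38%.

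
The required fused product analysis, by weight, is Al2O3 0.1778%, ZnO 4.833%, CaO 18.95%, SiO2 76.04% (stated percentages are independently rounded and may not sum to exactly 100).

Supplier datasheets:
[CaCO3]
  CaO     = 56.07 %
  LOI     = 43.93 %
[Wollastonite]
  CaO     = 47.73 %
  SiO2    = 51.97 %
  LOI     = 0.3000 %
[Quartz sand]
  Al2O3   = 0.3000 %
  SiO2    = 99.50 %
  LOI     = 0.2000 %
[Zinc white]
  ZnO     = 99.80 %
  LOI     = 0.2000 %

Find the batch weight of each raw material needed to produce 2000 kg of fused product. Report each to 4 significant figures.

Batch per 2000 kg fused product:
  CaCO3: 116.7 kg
  Wollastonite: 656.9 kg
  Quartz sand: 1185 kg
  Zinc white: 96.85 kg
Total batch = 2055 kg; LOI loss = 55.80 kg; yield = 97.29%

Each numeric step holds full precision at every stage. Working values appear (rounded to four significant digits) between the steps — a single rounding completes every reported number — derived quantities (ignition loss, the totals, net glass mass, yield, four oxide percentages) are re-derived in full precision from the batch weights on 2000 kg of glass as they appear in the problem or the answer.
The oxide mass targets at 2000 kg fused product:
  Al2O3: 0.1778% × 2000 = 3.556 kg
  ZnO: 4.833% × 2000 = 96.66 kg
  CaO: 18.95% × 2000 = 379.0 kg
  SiO2: 76.04% × 2000 = 1521 kg
Mass-balance tally per oxide given the weights on record, per the basis as stated (sums match the target masses within answer rounding):
  Al2O3: 1185·0.003000 = 3.555 kg (target 3.556 kg)
  ZnO: 96.85·0.9980 = 96.66 kg (target 96.66 kg)
  CaO: 116.7·0.5607 + 656.9·0.4773 = 379.0 kg (target 379.0 kg)
  SiO2: 656.9·0.5197 + 1185·0.9950 = 1520 kg (target 1521 kg)
Glass-mass bookkeeping: total charge less LOI = 2000 kg (summing oxide targets gives 2000 kg; with the basis standing at 2000 kg — gaps are rounding artifacts).
Total batch = Σ batch = 2055 kg; the LOI term Σ batch·LOI equals 55.80 kg; the yield ratio, glass ÷ batch: 97.29%.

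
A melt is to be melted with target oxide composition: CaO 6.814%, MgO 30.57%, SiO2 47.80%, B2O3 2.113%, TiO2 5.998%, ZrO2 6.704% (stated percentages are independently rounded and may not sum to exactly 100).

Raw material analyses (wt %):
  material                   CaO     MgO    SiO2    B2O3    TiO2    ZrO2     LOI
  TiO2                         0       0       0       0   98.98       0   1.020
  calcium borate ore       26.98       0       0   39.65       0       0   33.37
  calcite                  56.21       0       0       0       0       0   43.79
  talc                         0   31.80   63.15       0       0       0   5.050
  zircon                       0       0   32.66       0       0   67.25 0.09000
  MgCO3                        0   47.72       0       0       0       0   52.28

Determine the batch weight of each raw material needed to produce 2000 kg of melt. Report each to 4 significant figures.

Batch per 2000 kg melt:
  TiO2: 121.2 kg
  calcium borate ore: 106.6 kg
  calcite: 191.3 kg
  talc: 1411 kg
  zircon: 199.4 kg
  MgCO3: 341.1 kg
Total batch = 2371 kg; LOI loss = 370.3 kg; yield = 84.38%

Mid-chain values are displayed (rounded to 4 significant digits) within the worked lines; every computation holds exact precision throughout — a single rounding finalizes each reported value — the derived quantities (LOI, net glass mass, the yield, the totals, the six compositions) are re-derived in exact precision from the batch weights at 2000 kg of glass, as given in the problem or answer text.
Oxide mass targets, per 2000 kg melt:
  CaO: 6.814% × 2000 = 136.3 kg
  MgO: 30.57% × 2000 = 611.4 kg
  SiO2: 47.80% × 2000 = 956.0 kg
  B2O3: 2.113% × 2000 = 42.26 kg
  TiO2: 5.998% × 2000 = 120.0 kg
  ZrO2: 6.704% × 2000 = 134.1 kg
Balance tally, oxide-wise, using the reported weights, under the basis named above (each sum matches its target mass once rounding is allowed for):
  CaO: 106.6·0.2698 + 191.3·0.5621 = 136.3 kg (target 136.3 kg)
  MgO: 1411·0.3180 + 341.1·0.4772 = 611.5 kg (target 611.4 kg)
  SiO2: 1411·0.6315 + 199.4·0.3266 = 956.2 kg (target 956.0 kg)
  B2O3: 106.6·0.3965 = 42.27 kg (target 42.26 kg)
  TiO2: 121.2·0.9898 = 120.0 kg (target 120.0 kg)
  ZrO2: 199.4·0.6725 = 134.1 kg (target 134.1 kg)
The glass-mass cross-check: the batch minus its LOI: 2000 kg (per-oxide target masses sum to 2000 kg; versus the stated basis of 2000 kg — deltas are rounding alone).
Summing the batch: Σ batch = 2371 kg; the LOI term Σ batch·LOI equals 370.3 kg; yield, glass over the total, = 84.38%.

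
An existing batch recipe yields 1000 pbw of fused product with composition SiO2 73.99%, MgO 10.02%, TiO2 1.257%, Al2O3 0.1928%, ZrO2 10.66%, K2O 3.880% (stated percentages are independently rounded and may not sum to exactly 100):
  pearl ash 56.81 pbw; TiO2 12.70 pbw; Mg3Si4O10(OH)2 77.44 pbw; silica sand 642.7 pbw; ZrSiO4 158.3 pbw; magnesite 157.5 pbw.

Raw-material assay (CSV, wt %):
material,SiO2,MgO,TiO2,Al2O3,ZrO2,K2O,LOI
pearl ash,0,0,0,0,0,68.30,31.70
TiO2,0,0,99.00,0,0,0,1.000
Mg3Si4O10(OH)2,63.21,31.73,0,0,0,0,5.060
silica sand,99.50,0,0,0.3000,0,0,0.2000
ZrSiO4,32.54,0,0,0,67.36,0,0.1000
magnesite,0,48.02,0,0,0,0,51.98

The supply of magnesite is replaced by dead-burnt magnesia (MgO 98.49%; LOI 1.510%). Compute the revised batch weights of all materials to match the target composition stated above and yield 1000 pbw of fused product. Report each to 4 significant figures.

Revised batch per 1000 pbw fused product:
  pearl ash: 56.81 pbw
  TiO2: 12.70 pbw
  Mg3Si4O10(OH)2: 77.44 pbw
  silica sand: 642.7 pbw
  ZrSiO4: 158.3 pbw
  dead-burnt magnesia: 76.79 pbw
Total batch = 1025 pbw; LOI loss = 24.66 pbw

Intermediates are printed, rounded to 4 significant figures, alongside each step — every computation runs at full precision in every operation. A single rounding finalizes each reported number. The derived quantities, including glass mass, the yield, totals, ignition loss, the six compositions, are re-derived starting from the weights for 1000 pbw of glass at full float precision, precisely as stated by the problem or the answer.
Per-oxide target masses for 1000 pbw fused product:
  SiO2: 73.99% × 1000 = 739.9 pbw
  MgO: 10.02% × 1000 = 100.2 pbw
  TiO2: 1.257% × 1000 = 12.57 pbw
  Al2O3: 0.1928% × 1000 = 1.928 pbw
  ZrO2: 10.66% × 1000 = 106.6 pbw
  K2O: 3.880% × 1000 = 38.80 pbw
Mass-balance tally per oxide with the batch weights as given, for the quoted basis mass (each sum matches its target mass exact up to rounding of places):
  SiO2: 77.44·0.6321 + 642.7·0.9950 + 158.3·0.3254 = 739.9 pbw (target 739.9 pbw)
  MgO: 77.44·0.3173 + 76.79·0.9849 = 100.2 pbw (target 100.2 pbw)
  TiO2: 12.70·0.9900 = 12.57 pbw (target 12.57 pbw)
  Al2O3: 642.7·0.003000 = 1.928 pbw (target 1.928 pbw)
  ZrO2: 158.3·0.6736 = 106.6 pbw (target 106.6 pbw)
  K2O: 56.81·0.6830 = 38.80 pbw (target 38.80 pbw)
The glass-mass cross-check: batch total minus LOI = 1000 pbw (the targets, summed, come to 1000 pbw; basis as stated: 1000 pbw — differing by rounding only).
Whole-batch sum: Σ batch = 1025 pbw; the LOI term Σ batch·LOI equals 24.66 pbw; glass ÷ batch gives a yield of 97.59%.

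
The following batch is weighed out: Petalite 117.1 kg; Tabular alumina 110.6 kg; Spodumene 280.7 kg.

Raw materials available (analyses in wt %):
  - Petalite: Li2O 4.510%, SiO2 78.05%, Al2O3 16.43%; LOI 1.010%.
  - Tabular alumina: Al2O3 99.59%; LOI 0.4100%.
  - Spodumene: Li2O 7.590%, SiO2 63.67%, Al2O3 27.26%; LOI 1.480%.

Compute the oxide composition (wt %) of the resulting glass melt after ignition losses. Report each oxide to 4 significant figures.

Glass mass = 502.6 kg (batch 508.4 − LOI 5.791).
Composition: Li2O 5.290%, SiO2 53.74%, Al2O3 40.97%

Each numeric step runs at exact precision in all steps; rounding to four significant digits extends to each mid-chain value as displayed — a single rounding produces every reported number; the derived quantities (totals, ignition loss, glass mass, the yield, three oxide percentages) are re-derived at full precision from the weighed amounts on 502.6 kg of glass as set out in either problem or answer.
Oxide-by-oxide delivered mass:
  Li2O: 117.1·0.04510 + 280.7·0.07590 = 26.59 kg
  SiO2: 117.1·0.7805 + 280.7·0.6367 = 270.1 kg
  Al2O3: 117.1·0.1643 + 110.6·0.9959 + 280.7·0.2726 = 205.9 kg
LOI: 117.1·0.01010 + 110.6·0.004100 + 280.7·0.01480 = 5.791 kg
batch − LOI leaves glass = 508.4 − 5.791 = 502.6 kg (= the summed oxide contributions)
wt % = oxide mass / glass mass × 100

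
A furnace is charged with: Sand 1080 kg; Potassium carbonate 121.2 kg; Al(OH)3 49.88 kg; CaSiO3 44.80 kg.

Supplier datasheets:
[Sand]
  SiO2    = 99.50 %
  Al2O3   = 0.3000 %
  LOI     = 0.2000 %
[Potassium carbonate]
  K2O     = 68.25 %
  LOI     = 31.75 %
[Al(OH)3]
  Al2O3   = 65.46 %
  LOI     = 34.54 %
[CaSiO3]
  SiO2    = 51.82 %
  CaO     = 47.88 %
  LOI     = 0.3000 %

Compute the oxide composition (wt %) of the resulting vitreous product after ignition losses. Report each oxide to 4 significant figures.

Glass mass = 1238 kg (batch 1296 − LOI 58.00).
Composition: SiO2 88.69%, CaO 1.733%, Al2O3 2.899%, K2O 6.682%

Rounding to 4 significant digits applies to every intermediate as shown — the whole derivation carries full float precision from first step to last — every reported value is rounded exactly once; all derived quantities, which include yield, totals, net glass mass, ignition loss, four oxide percentages, are recomputed at full float precision, as given in the question or the answer, starting from the weights per 1238 kg of glass.
Per-oxide mass from batch:
  SiO2: 1080·0.9950 + 44.80·0.5182 = 1098 kg
  CaO: 44.80·0.4788 = 21.45 kg
  Al2O3: 1080·0.003000 + 49.88·0.6546 = 35.89 kg
  K2O: 121.2·0.6825 = 82.72 kg
LOI: 1080·0.002000 + 121.2·0.3175 + 49.88·0.3454 + 44.80·0.003000 = 58.00 kg
Glass mass = batch − LOI = 1296 − 58.00 = 1238 kg (consistent with Σ oxide mass)
wt % = oxide mass / glass mass × 100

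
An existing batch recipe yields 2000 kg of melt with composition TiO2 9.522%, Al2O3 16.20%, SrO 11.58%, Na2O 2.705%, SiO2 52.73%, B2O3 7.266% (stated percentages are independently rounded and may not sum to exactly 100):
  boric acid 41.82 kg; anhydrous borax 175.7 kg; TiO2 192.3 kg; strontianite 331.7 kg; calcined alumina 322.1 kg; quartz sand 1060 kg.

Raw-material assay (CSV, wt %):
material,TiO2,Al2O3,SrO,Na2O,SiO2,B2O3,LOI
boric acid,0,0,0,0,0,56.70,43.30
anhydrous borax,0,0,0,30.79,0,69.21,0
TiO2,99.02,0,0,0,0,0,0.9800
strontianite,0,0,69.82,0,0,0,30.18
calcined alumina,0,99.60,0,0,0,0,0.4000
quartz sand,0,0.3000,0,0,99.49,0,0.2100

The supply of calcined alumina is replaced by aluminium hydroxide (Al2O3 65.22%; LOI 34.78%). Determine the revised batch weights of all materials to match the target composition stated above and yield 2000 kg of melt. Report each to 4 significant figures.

Working values are displayed with 4-significant-figure rounding in the printout. All internal work keeps full precision through every step; each reported number includes exactly one rounding. The derived quantities are carried in exact precision (net glass mass, the yield, LOI, the totals, six oxide percentages) from the weighed amounts at 2000 kg of glass as set out in the problem or answer text.
The oxide mass targets at 2000 kg melt:
  TiO2: 9.522% × 2000 = 190.4 kg
  Al2O3: 16.20% × 2000 = 324.0 kg
  SrO: 11.58% × 2000 = 231.6 kg
  Na2O: 2.705% × 2000 = 54.10 kg
  SiO2: 52.73% × 2000 = 1055 kg
  B2O3: 7.266% × 2000 = 145.3 kg
Verifying the oxide balance from the weights as reported, at the basis given (sum by sum, the targets are met modulo rounding of the values):
  TiO2: 192.3·0.9902 = 190.4 kg (target 190.4 kg)
  Al2O3: 491.9·0.6522 + 1060·0.003000 = 324.0 kg (target 324.0 kg)
  SrO: 331.7·0.6982 = 231.6 kg (target 231.6 kg)
  Na2O: 175.7·0.3079 = 54.10 kg (target 54.10 kg)
  SiO2: 1060·0.9949 = 1055 kg (target 1055 kg)
  B2O3: 41.82·0.5670 + 175.7·0.6921 = 145.3 kg (target 145.3 kg)
Glass-mass closure: total charge less LOI = 2000 kg (the Σ of target masses is 2000 kg; with the basis standing at 2000 kg — differing by rounding only).
Total batch = Σ batch = 2293 kg; the LOI term Σ batch·LOI equals 293.4 kg; yield: glass divided by total = 87.21%.

Revised batch per 2000 kg melt:
  boric acid: 41.82 kg
  anhydrous borax: 175.7 kg
  TiO2: 192.3 kg
  strontianite: 331.7 kg
  aluminium hydroxide: 491.9 kg
  quartz sand: 1060 kg
Total batch = 2293 kg; LOI loss = 293.4 kg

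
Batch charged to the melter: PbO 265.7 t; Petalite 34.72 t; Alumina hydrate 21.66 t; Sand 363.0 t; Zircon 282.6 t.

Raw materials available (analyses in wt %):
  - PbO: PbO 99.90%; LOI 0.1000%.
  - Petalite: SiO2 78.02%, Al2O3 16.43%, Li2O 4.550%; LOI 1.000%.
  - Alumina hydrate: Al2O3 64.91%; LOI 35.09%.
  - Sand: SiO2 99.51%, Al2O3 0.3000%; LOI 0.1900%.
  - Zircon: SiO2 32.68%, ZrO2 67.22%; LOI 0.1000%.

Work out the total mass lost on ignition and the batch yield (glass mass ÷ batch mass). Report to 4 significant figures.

Every computation keeps exact precision through every step. The intermediate values appear with 4-significant-digit rounding at each printed step; every reported result is rounded exactly once — all derived quantities (net glass mass, the yield, LOI, the totals, five oxide percentages) are re-derived starting from the weights at 958.5 t of glass in full float precision, as quoted within the problem or the answer.
Ignition loss by material:
  PbO: 265.7 × 0.001000 = 0.2657 t
  Petalite: 34.72 × 0.01000 = 0.3472 t
  Alumina hydrate: 21.66 × 0.3509 = 7.600 t
  Sand: 363.0 × 0.001900 = 0.6897 t
  Zircon: 282.6 × 0.001000 = 0.2826 t
Total LOI = 9.186 t
Glass = batch − LOI = 967.7 − 9.186 = 958.5 t

LOI loss = 9.186 t; glass = 958.5 t; yield = 99.05%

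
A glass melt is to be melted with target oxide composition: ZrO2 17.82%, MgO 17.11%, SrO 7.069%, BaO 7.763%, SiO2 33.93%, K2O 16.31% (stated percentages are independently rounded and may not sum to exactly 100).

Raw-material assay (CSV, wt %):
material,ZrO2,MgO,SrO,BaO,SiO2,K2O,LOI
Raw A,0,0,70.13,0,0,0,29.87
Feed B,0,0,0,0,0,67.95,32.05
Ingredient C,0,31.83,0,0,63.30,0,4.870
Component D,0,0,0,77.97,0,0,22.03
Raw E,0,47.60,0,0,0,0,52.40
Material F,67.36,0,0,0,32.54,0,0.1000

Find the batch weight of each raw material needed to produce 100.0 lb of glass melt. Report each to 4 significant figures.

All internal work maintains full precision from first step to last. Intermediates are printed with 4-significant-digit rounding between the steps — each reported figure takes exactly one rounding; the derived quantities are carried at full float precision (net glass mass, LOI, the totals, the six compositions, the yield) from the batch weights per 100.0 lb of glass exactly as printed in question or answer.
Oxide mass targets, per 100.0 lb glass melt:
  ZrO2: 17.82% × 100.0 = 17.82 lb
  MgO: 17.11% × 100.0 = 17.11 lb
  SrO: 7.069% × 100.0 = 7.069 lb
  BaO: 7.763% × 100.0 = 7.763 lb
  SiO2: 33.93% × 100.0 = 33.93 lb
  K2O: 16.31% × 100.0 = 16.31 lb
A balance pass over the oxides, on the weights just shown, on the stated basis (each sum matches its target mass within answer rounding):
  ZrO2: 26.45·0.6736 = 17.82 lb (target 17.82 lb)
  MgO: 40.00·0.3183 + 9.196·0.4760 = 17.11 lb (target 17.11 lb)
  SrO: 10.08·0.7013 = 7.069 lb (target 7.069 lb)
  BaO: 9.956·0.7797 = 7.763 lb (target 7.763 lb)
  SiO2: 40.00·0.6330 + 26.45·0.3254 = 33.93 lb (target 33.93 lb)
  K2O: 24.00·0.6795 = 16.31 lb (target 16.31 lb)
Glass-mass sanity pass: whole batch net of LOI = 99.99 lb (the Σ of target masses is 100.0 lb; against the stated basis, 100.0 lb — differing by rounding only).
Adding the batch up: Σ batch = 119.7 lb; Σ batch·LOI gives LOI loss = 19.69 lb; yield = glass ÷ total batch = 83.55%.

Batch per 100.0 lb glass melt:
  Raw A: 10.08 lb
  Feed B: 24.00 lb
  Ingredient C: 40.00 lb
  Component D: 9.956 lb
  Raw E: 9.196 lb
  Material F: 26.45 lb
Total batch = 119.7 lb; LOI loss = 19.69 lb; yield = 83.55%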